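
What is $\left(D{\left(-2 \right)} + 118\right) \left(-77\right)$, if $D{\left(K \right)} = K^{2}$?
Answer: $-9394$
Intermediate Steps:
$\left(D{\left(-2 \right)} + 118\right) \left(-77\right) = \left(\left(-2\right)^{2} + 118\right) \left(-77\right) = \left(4 + 118\right) \left(-77\right) = 122 \left(-77\right) = -9394$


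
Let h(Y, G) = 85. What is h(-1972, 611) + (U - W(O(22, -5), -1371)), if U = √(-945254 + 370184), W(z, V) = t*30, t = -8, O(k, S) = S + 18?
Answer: 325 + I*√575070 ≈ 325.0 + 758.33*I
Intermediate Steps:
O(k, S) = 18 + S
W(z, V) = -240 (W(z, V) = -8*30 = -240)
U = I*√575070 (U = √(-575070) = I*√575070 ≈ 758.33*I)
h(-1972, 611) + (U - W(O(22, -5), -1371)) = 85 + (I*√575070 - 1*(-240)) = 85 + (I*√575070 + 240) = 85 + (240 + I*√575070) = 325 + I*√575070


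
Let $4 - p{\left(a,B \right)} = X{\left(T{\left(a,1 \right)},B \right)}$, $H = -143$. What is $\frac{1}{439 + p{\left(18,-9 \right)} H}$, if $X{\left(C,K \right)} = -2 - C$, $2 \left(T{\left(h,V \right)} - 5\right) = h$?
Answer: $- \frac{1}{2421} \approx -0.00041305$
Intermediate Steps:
$T{\left(h,V \right)} = 5 + \frac{h}{2}$
$p{\left(a,B \right)} = 11 + \frac{a}{2}$ ($p{\left(a,B \right)} = 4 - \left(-2 - \left(5 + \frac{a}{2}\right)\right) = 4 - \left(-7 - \frac{a}{2}\right) = 4 + \left(7 + \frac{a}{2}\right) = 11 + \frac{a}{2}$)
$\frac{1}{439 + p{\left(18,-9 \right)} H} = \frac{1}{439 + \left(11 + \frac{1}{2} \cdot 18\right) \left(-143\right)} = \frac{1}{439 + \left(11 + 9\right) \left(-143\right)} = \frac{1}{439 + 20 \left(-143\right)} = \frac{1}{439 - 2860} = \frac{1}{-2421} = - \frac{1}{2421}$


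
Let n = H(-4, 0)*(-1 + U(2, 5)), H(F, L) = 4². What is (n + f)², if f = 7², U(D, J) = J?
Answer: 12769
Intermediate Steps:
H(F, L) = 16
n = 64 (n = 16*(-1 + 5) = 16*4 = 64)
f = 49
(n + f)² = (64 + 49)² = 113² = 12769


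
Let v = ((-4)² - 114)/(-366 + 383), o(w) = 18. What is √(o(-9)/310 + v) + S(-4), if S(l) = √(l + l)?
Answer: I*(√39622495 + 5270*√2)/2635 ≈ 5.2173*I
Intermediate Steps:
S(l) = √2*√l (S(l) = √(2*l) = √2*√l)
v = -98/17 (v = (16 - 114)/17 = -98*1/17 = -98/17 ≈ -5.7647)
√(o(-9)/310 + v) + S(-4) = √(18/310 - 98/17) + √2*√(-4) = √(18*(1/310) - 98/17) + √2*(2*I) = √(9/155 - 98/17) + 2*I*√2 = √(-15037/2635) + 2*I*√2 = I*√39622495/2635 + 2*I*√2 = 2*I*√2 + I*√39622495/2635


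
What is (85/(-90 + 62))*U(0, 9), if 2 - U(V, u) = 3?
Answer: 85/28 ≈ 3.0357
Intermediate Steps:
U(V, u) = -1 (U(V, u) = 2 - 1*3 = 2 - 3 = -1)
(85/(-90 + 62))*U(0, 9) = (85/(-90 + 62))*(-1) = (85/(-28))*(-1) = -1/28*85*(-1) = -85/28*(-1) = 85/28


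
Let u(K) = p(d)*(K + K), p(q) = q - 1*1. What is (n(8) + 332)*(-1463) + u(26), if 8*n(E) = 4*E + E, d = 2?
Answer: -492979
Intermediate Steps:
p(q) = -1 + q (p(q) = q - 1 = -1 + q)
n(E) = 5*E/8 (n(E) = (4*E + E)/8 = (5*E)/8 = 5*E/8)
u(K) = 2*K (u(K) = (-1 + 2)*(K + K) = 1*(2*K) = 2*K)
(n(8) + 332)*(-1463) + u(26) = ((5/8)*8 + 332)*(-1463) + 2*26 = (5 + 332)*(-1463) + 52 = 337*(-1463) + 52 = -493031 + 52 = -492979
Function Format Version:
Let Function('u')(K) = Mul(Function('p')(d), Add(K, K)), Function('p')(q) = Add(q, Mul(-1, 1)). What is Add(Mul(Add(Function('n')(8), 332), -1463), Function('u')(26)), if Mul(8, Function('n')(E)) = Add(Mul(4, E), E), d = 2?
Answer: -492979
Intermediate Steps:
Function('p')(q) = Add(-1, q) (Function('p')(q) = Add(q, -1) = Add(-1, q))
Function('n')(E) = Mul(Rational(5, 8), E) (Function('n')(E) = Mul(Rational(1, 8), Add(Mul(4, E), E)) = Mul(Rational(1, 8), Mul(5, E)) = Mul(Rational(5, 8), E))
Function('u')(K) = Mul(2, K) (Function('u')(K) = Mul(Add(-1, 2), Add(K, K)) = Mul(1, Mul(2, K)) = Mul(2, K))
Add(Mul(Add(Function('n')(8), 332), -1463), Function('u')(26)) = Add(Mul(Add(Mul(Rational(5, 8), 8), 332), -1463), Mul(2, 26)) = Add(Mul(Add(5, 332), -1463), 52) = Add(Mul(337, -1463), 52) = Add(-493031, 52) = -492979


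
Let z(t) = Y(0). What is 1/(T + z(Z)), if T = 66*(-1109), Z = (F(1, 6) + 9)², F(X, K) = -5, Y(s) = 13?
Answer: -1/73181 ≈ -1.3665e-5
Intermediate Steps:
Z = 16 (Z = (-5 + 9)² = 4² = 16)
T = -73194
z(t) = 13
1/(T + z(Z)) = 1/(-73194 + 13) = 1/(-73181) = -1/73181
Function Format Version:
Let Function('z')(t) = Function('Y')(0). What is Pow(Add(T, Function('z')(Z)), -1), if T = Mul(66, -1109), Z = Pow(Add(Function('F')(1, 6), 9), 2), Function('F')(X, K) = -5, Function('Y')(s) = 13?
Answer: Rational(-1, 73181) ≈ -1.3665e-5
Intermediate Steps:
Z = 16 (Z = Pow(Add(-5, 9), 2) = Pow(4, 2) = 16)
T = -73194
Function('z')(t) = 13
Pow(Add(T, Function('z')(Z)), -1) = Pow(Add(-73194, 13), -1) = Pow(-73181, -1) = Rational(-1, 73181)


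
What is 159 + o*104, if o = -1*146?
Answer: -15025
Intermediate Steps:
o = -146
159 + o*104 = 159 - 146*104 = 159 - 15184 = -15025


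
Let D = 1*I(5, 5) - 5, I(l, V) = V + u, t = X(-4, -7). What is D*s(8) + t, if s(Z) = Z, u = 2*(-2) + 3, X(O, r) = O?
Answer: -12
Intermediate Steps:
u = -1 (u = -4 + 3 = -1)
t = -4
I(l, V) = -1 + V (I(l, V) = V - 1 = -1 + V)
D = -1 (D = 1*(-1 + 5) - 5 = 1*4 - 5 = 4 - 5 = -1)
D*s(8) + t = -1*8 - 4 = -8 - 4 = -12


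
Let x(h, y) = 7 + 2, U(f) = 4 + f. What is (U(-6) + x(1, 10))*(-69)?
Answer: -483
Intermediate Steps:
x(h, y) = 9
(U(-6) + x(1, 10))*(-69) = ((4 - 6) + 9)*(-69) = (-2 + 9)*(-69) = 7*(-69) = -483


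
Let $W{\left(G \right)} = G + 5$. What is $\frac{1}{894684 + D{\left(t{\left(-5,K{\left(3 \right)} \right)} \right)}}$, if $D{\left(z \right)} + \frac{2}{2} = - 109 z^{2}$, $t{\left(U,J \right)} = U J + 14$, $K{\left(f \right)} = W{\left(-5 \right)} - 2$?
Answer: $\frac{1}{831899} \approx 1.2021 \cdot 10^{-6}$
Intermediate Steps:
$W{\left(G \right)} = 5 + G$
$K{\left(f \right)} = -2$ ($K{\left(f \right)} = \left(5 - 5\right) - 2 = 0 - 2 = -2$)
$t{\left(U,J \right)} = 14 + J U$ ($t{\left(U,J \right)} = J U + 14 = 14 + J U$)
$D{\left(z \right)} = -1 - 109 z^{2}$
$\frac{1}{894684 + D{\left(t{\left(-5,K{\left(3 \right)} \right)} \right)}} = \frac{1}{894684 - \left(1 + 109 \left(14 - -10\right)^{2}\right)} = \frac{1}{894684 - \left(1 + 109 \left(14 + 10\right)^{2}\right)} = \frac{1}{894684 - \left(1 + 109 \cdot 24^{2}\right)} = \frac{1}{894684 - 62785} = \frac{1}{831899}$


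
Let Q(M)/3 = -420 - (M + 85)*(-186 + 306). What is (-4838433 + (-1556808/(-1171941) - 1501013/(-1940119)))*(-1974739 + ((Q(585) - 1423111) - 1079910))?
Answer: 17309305611828478808378280/757901666993 ≈ 2.2838e+13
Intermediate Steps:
Q(M) = -31860 - 360*M (Q(M) = 3*(-420 - (M + 85)*(-186 + 306)) = 3*(-420 - (85 + M)*120) = 3*(-420 - (10200 + 120*M)) = 3*(-420 + (-10200 - 120*M)) = 3*(-10620 - 120*M) = -31860 - 360*M)
(-4838433 + (-1556808/(-1171941) - 1501013/(-1940119)))*(-1974739 + ((Q(585) - 1423111) - 1079910)) = (-4838433 + (-1556808/(-1171941) - 1501013/(-1940119)))*(-1974739 + (((-31860 - 360*585) - 1423111) - 1079910)) = (-4838433 + (-1556808*(-1/1171941) - 1501013*(-1/1940119)))*(-1974739 + (((-31860 - 210600) - 1423111) - 1079910)) = (-4838433 + (518936/390647 + 1501013/1940119))*(-1974739 + ((-242460 - 1423111) - 1079910)) = (-4838433 + 1593163818795/757901666993)*(-1974739 + (-1665571 - 1079910)) = -3667054843170123174*(-1974739 - 2745481)/757901666993 = -3667054843170123174/757901666993*(-4720220) = 17309305611828478808378280/757901666993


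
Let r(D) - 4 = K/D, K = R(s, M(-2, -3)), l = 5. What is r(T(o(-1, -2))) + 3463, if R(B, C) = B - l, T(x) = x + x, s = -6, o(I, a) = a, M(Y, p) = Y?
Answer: 13879/4 ≈ 3469.8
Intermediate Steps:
T(x) = 2*x
R(B, C) = -5 + B (R(B, C) = B - 1*5 = B - 5 = -5 + B)
K = -11 (K = -5 - 6 = -11)
r(D) = 4 - 11/D
r(T(o(-1, -2))) + 3463 = (4 - 11/(2*(-2))) + 3463 = (4 - 11/(-4)) + 3463 = (4 - 11*(-¼)) + 3463 = (4 + 11/4) + 3463 = 27/4 + 3463 = 13879/4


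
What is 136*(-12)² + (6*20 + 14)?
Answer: 19718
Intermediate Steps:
136*(-12)² + (6*20 + 14) = 136*144 + (120 + 14) = 19584 + 134 = 19718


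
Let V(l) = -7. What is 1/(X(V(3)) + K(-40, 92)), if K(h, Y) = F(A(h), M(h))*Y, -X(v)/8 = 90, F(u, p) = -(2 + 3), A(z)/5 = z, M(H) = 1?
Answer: -1/1180 ≈ -0.00084746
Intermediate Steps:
A(z) = 5*z
F(u, p) = -5 (F(u, p) = -1*5 = -5)
X(v) = -720 (X(v) = -8*90 = -720)
K(h, Y) = -5*Y
1/(X(V(3)) + K(-40, 92)) = 1/(-720 - 5*92) = 1/(-720 - 460) = 1/(-1180) = -1/1180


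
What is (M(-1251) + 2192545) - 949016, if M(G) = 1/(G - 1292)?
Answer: 3162294246/2543 ≈ 1.2435e+6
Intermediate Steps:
M(G) = 1/(-1292 + G)
(M(-1251) + 2192545) - 949016 = (1/(-1292 - 1251) + 2192545) - 949016 = (1/(-2543) + 2192545) - 949016 = (-1/2543 + 2192545) - 949016 = 5575641934/2543 - 949016 = 3162294246/2543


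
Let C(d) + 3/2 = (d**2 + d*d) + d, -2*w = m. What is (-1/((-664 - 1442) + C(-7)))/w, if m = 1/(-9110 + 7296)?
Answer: 7256/4033 ≈ 1.7992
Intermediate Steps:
m = -1/1814 (m = 1/(-1814) = -1/1814 ≈ -0.00055127)
w = 1/3628 (w = -1/2*(-1/1814) = 1/3628 ≈ 0.00027563)
C(d) = -3/2 + d + 2*d**2 (C(d) = -3/2 + ((d**2 + d*d) + d) = -3/2 + ((d**2 + d**2) + d) = -3/2 + (2*d**2 + d) = -3/2 + (d + 2*d**2) = -3/2 + d + 2*d**2)
(-1/((-664 - 1442) + C(-7)))/w = (-1/((-664 - 1442) + (-3/2 - 7 + 2*(-7)**2)))/(1/3628) = -1/(-2106 + (-3/2 - 7 + 2*49))*3628 = -1/(-2106 + (-3/2 - 7 + 98))*3628 = -1/(-2106 + 179/2)*3628 = -1/(-4033/2)*3628 = -1*(-2/4033)*3628 = (2/4033)*3628 = 7256/4033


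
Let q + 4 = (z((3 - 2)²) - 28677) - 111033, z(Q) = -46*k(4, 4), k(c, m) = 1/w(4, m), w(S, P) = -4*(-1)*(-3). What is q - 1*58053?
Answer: -1186579/6 ≈ -1.9776e+5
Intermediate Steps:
w(S, P) = -12 (w(S, P) = 4*(-3) = -12)
k(c, m) = -1/12 (k(c, m) = 1/(-12) = -1/12)
z(Q) = 23/6 (z(Q) = -46*(-1/12) = 23/6)
q = -838261/6 (q = -4 + ((23/6 - 28677) - 111033) = -4 + (-172039/6 - 111033) = -4 - 838237/6 = -838261/6 ≈ -1.3971e+5)
q - 1*58053 = -838261/6 - 1*58053 = -838261/6 - 58053 = -1186579/6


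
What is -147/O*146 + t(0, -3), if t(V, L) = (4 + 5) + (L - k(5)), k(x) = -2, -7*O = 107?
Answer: 151090/107 ≈ 1412.1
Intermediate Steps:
O = -107/7 (O = -⅐*107 = -107/7 ≈ -15.286)
t(V, L) = 11 + L (t(V, L) = (4 + 5) + (L - 1*(-2)) = 9 + (L + 2) = 9 + (2 + L) = 11 + L)
-147/O*146 + t(0, -3) = -147/(-107/7)*146 + (11 - 3) = -147*(-7/107)*146 + 8 = (1029/107)*146 + 8 = 150234/107 + 8 = 151090/107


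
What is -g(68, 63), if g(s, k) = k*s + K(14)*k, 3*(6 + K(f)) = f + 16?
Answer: -4536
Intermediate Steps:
K(f) = -⅔ + f/3 (K(f) = -6 + (f + 16)/3 = -6 + (16 + f)/3 = -6 + (16/3 + f/3) = -⅔ + f/3)
g(s, k) = 4*k + k*s (g(s, k) = k*s + (-⅔ + (⅓)*14)*k = k*s + (-⅔ + 14/3)*k = k*s + 4*k = 4*k + k*s)
-g(68, 63) = -63*(4 + 68) = -63*72 = -1*4536 = -4536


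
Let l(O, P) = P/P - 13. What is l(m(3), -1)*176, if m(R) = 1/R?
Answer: -2112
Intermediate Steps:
l(O, P) = -12 (l(O, P) = 1 - 13 = -12)
l(m(3), -1)*176 = -12*176 = -2112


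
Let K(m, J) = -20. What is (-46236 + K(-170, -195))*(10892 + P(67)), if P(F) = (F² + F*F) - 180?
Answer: -910780640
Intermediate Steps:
P(F) = -180 + 2*F² (P(F) = (F² + F²) - 180 = 2*F² - 180 = -180 + 2*F²)
(-46236 + K(-170, -195))*(10892 + P(67)) = (-46236 - 20)*(10892 + (-180 + 2*67²)) = -46256*(10892 + (-180 + 2*4489)) = -46256*(10892 + (-180 + 8978)) = -46256*(10892 + 8798) = -46256*19690 = -910780640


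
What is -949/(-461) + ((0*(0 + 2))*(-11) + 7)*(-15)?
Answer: -47456/461 ≈ -102.94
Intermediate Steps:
-949/(-461) + ((0*(0 + 2))*(-11) + 7)*(-15) = -949*(-1/461) + ((0*2)*(-11) + 7)*(-15) = 949/461 + (0*(-11) + 7)*(-15) = 949/461 + (0 + 7)*(-15) = 949/461 + 7*(-15) = 949/461 - 105 = -47456/461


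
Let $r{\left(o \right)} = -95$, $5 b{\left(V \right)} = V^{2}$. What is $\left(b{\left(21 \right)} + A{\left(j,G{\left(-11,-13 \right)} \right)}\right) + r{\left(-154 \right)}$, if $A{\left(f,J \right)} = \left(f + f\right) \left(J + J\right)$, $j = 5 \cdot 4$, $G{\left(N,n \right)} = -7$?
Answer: $- \frac{2834}{5} \approx -566.8$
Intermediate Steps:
$b{\left(V \right)} = \frac{V^{2}}{5}$
$j = 20$
$A{\left(f,J \right)} = 4 J f$ ($A{\left(f,J \right)} = 2 f 2 J = 4 J f$)
$\left(b{\left(21 \right)} + A{\left(j,G{\left(-11,-13 \right)} \right)}\right) + r{\left(-154 \right)} = \left(\frac{21^{2}}{5} + 4 \left(-7\right) 20\right) - 95 = \left(\frac{1}{5} \cdot 441 - 560\right) - 95 = \left(\frac{441}{5} - 560\right) - 95 = - \frac{2359}{5} - 95 = - \frac{2834}{5}$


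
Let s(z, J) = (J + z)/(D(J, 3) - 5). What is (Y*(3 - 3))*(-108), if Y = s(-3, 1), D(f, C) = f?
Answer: 0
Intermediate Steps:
s(z, J) = (J + z)/(-5 + J) (s(z, J) = (J + z)/(J - 5) = (J + z)/(-5 + J))
Y = 1/2 (Y = (1 - 3)/(-5 + 1) = -2/(-4) = -1/4*(-2) = 1/2 ≈ 0.50000)
(Y*(3 - 3))*(-108) = ((3 - 3)/2)*(-108) = ((1/2)*0)*(-108) = 0*(-108) = 0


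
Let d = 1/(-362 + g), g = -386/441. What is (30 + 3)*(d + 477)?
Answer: 228998745/14548 ≈ 15741.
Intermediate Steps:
g = -386/441 (g = -386*1/441 = -386/441 ≈ -0.87528)
d = -441/160028 (d = 1/(-362 - 386/441) = 1/(-160028/441) = -441/160028 ≈ -0.0027558)
(30 + 3)*(d + 477) = (30 + 3)*(-441/160028 + 477) = 33*(76332915/160028) = 228998745/14548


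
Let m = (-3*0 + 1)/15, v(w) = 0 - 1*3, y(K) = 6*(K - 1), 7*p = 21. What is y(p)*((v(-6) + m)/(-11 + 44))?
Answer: -16/15 ≈ -1.0667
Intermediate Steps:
p = 3 (p = (1/7)*21 = 3)
y(K) = -6 + 6*K (y(K) = 6*(-1 + K) = -6 + 6*K)
v(w) = -3 (v(w) = 0 - 3 = -3)
m = 1/15 (m = (0 + 1)*(1/15) = 1*(1/15) = 1/15 ≈ 0.066667)
y(p)*((v(-6) + m)/(-11 + 44)) = (-6 + 6*3)*((-3 + 1/15)/(-11 + 44)) = (-6 + 18)*(-44/15/33) = 12*(-44/15*1/33) = 12*(-4/45) = -16/15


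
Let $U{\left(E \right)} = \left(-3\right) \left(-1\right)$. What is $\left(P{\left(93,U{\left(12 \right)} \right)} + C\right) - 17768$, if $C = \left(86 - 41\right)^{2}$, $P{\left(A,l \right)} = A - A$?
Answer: $-15743$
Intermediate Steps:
$U{\left(E \right)} = 3$
$P{\left(A,l \right)} = 0$
$C = 2025$ ($C = 45^{2} = 2025$)
$\left(P{\left(93,U{\left(12 \right)} \right)} + C\right) - 17768 = \left(0 + 2025\right) - 17768 = 2025 - 17768 = -15743$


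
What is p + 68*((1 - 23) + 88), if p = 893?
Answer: 5381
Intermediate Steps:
p + 68*((1 - 23) + 88) = 893 + 68*((1 - 23) + 88) = 893 + 68*(-22 + 88) = 893 + 68*66 = 893 + 4488 = 5381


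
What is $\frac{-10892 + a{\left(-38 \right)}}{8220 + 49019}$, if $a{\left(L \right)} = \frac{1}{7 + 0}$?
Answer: $- \frac{76243}{400673} \approx -0.19029$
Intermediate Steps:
$a{\left(L \right)} = \frac{1}{7}$
$\frac{-10892 + a{\left(-38 \right)}}{8220 + 49019} = \frac{-10892 + \frac{1}{7}}{8220 + 49019} = - \frac{76243}{7 \cdot 57239} = \left(- \frac{76243}{7}\right) \frac{1}{57239} = - \frac{76243}{400673}$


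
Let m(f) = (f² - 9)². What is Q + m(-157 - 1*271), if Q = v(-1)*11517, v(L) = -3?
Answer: 33553046074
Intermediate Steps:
m(f) = (-9 + f²)²
Q = -34551 (Q = -3*11517 = -34551)
Q + m(-157 - 1*271) = -34551 + (-9 + (-157 - 1*271)²)² = -34551 + (-9 + (-157 - 271)²)² = -34551 + (-9 + (-428)²)² = -34551 + (-9 + 183184)² = -34551 + 183175² = -34551 + 33553080625 = 33553046074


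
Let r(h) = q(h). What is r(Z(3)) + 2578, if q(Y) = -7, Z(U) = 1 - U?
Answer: 2571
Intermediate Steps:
r(h) = -7
r(Z(3)) + 2578 = -7 + 2578 = 2571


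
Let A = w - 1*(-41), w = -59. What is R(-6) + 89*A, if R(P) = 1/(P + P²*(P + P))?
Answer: -701677/438 ≈ -1602.0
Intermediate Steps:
A = -18 (A = -59 - 1*(-41) = -59 + 41 = -18)
R(P) = 1/(P + 2*P³) (R(P) = 1/(P + P²*(2*P)) = 1/(P + 2*P³))
R(-6) + 89*A = 1/(-6 + 2*(-6)³) + 89*(-18) = 1/(-6 + 2*(-216)) - 1602 = 1/(-6 - 432) - 1602 = 1/(-438) - 1602 = -1/438 - 1602 = -701677/438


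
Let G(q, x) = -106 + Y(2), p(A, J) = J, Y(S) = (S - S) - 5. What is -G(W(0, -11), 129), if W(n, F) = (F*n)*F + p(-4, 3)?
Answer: 111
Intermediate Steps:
Y(S) = -5 (Y(S) = 0 - 5 = -5)
W(n, F) = 3 + n*F**2 (W(n, F) = (F*n)*F + 3 = n*F**2 + 3 = 3 + n*F**2)
G(q, x) = -111 (G(q, x) = -106 - 5 = -111)
-G(W(0, -11), 129) = -1*(-111) = 111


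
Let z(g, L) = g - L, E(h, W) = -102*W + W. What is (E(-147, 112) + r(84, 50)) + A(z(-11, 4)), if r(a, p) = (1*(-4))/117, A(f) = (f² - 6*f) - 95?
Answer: -1297768/117 ≈ -11092.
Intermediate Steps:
E(h, W) = -101*W
A(f) = -95 + f² - 6*f
r(a, p) = -4/117 (r(a, p) = -4*1/117 = -4/117)
(E(-147, 112) + r(84, 50)) + A(z(-11, 4)) = (-101*112 - 4/117) + (-95 + (-11 - 1*4)² - 6*(-11 - 1*4)) = (-11312 - 4/117) + (-95 + (-11 - 4)² - 6*(-11 - 4)) = -1323508/117 + (-95 + (-15)² - 6*(-15)) = -1323508/117 + (-95 + 225 + 90) = -1323508/117 + 220 = -1297768/117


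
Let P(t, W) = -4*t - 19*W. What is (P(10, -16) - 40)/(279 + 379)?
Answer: 16/47 ≈ 0.34043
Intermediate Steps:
P(t, W) = -19*W - 4*t
(P(10, -16) - 40)/(279 + 379) = ((-19*(-16) - 4*10) - 40)/(279 + 379) = ((304 - 40) - 40)/658 = (264 - 40)*(1/658) = 224*(1/658) = 16/47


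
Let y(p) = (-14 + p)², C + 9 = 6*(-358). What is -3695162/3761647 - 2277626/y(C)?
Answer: -1998754926928/1363811451379 ≈ -1.4656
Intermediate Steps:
C = -2157 (C = -9 + 6*(-358) = -9 - 2148 = -2157)
-3695162/3761647 - 2277626/y(C) = -3695162/3761647 - 2277626/(-14 - 2157)² = -3695162*1/3761647 - 2277626/((-2171)²) = -3695162/3761647 - 2277626/4713241 = -3695162/3761647 - 2277626*1/4713241 = -3695162/3761647 - 175202/362557 = -1998754926928/1363811451379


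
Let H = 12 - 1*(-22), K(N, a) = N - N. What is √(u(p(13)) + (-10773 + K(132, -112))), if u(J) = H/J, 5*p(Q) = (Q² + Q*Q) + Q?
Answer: I*√147464967/117 ≈ 103.79*I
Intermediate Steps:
K(N, a) = 0
H = 34 (H = 12 + 22 = 34)
p(Q) = Q/5 + 2*Q²/5 (p(Q) = ((Q² + Q*Q) + Q)/5 = ((Q² + Q²) + Q)/5 = (2*Q² + Q)/5 = (Q + 2*Q²)/5 = Q/5 + 2*Q²/5)
u(J) = 34/J
√(u(p(13)) + (-10773 + K(132, -112))) = √(34/(((⅕)*13*(1 + 2*13))) + (-10773 + 0)) = √(34/(((⅕)*13*(1 + 26))) - 10773) = √(34/(((⅕)*13*27)) - 10773) = √(34/(351/5) - 10773) = √(34*(5/351) - 10773) = √(170/351 - 10773) = √(-3781153/351) = I*√147464967/117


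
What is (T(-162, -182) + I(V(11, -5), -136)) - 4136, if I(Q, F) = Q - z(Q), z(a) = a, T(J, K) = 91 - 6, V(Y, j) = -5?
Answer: -4051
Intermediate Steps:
T(J, K) = 85
I(Q, F) = 0 (I(Q, F) = Q - Q = 0)
(T(-162, -182) + I(V(11, -5), -136)) - 4136 = (85 + 0) - 4136 = 85 - 4136 = -4051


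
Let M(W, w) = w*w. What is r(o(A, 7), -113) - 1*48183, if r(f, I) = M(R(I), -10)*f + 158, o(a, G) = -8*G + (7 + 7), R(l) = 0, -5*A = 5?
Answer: -52225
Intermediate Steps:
A = -1 (A = -⅕*5 = -1)
M(W, w) = w²
o(a, G) = 14 - 8*G (o(a, G) = -8*G + 14 = 14 - 8*G)
r(f, I) = 158 + 100*f (r(f, I) = (-10)²*f + 158 = 100*f + 158 = 158 + 100*f)
r(o(A, 7), -113) - 1*48183 = (158 + 100*(14 - 8*7)) - 1*48183 = (158 + 100*(14 - 56)) - 48183 = (158 + 100*(-42)) - 48183 = (158 - 4200) - 48183 = -4042 - 48183 = -52225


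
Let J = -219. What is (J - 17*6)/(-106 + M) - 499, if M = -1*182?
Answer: -47797/96 ≈ -497.89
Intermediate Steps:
M = -182
(J - 17*6)/(-106 + M) - 499 = (-219 - 17*6)/(-106 - 182) - 499 = (-219 - 102)/(-288) - 499 = -321*(-1/288) - 499 = 107/96 - 499 = -47797/96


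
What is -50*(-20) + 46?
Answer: 1046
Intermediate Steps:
-50*(-20) + 46 = 1000 + 46 = 1046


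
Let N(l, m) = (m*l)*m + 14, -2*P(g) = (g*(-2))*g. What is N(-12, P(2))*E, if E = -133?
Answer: 23674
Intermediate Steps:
P(g) = g² (P(g) = -g*(-2)*g/2 = -(-2*g)*g/2 = -(-1)*g² = g²)
N(l, m) = 14 + l*m² (N(l, m) = (l*m)*m + 14 = l*m² + 14 = 14 + l*m²)
N(-12, P(2))*E = (14 - 12*(2²)²)*(-133) = (14 - 12*4²)*(-133) = (14 - 12*16)*(-133) = (14 - 192)*(-133) = -178*(-133) = 23674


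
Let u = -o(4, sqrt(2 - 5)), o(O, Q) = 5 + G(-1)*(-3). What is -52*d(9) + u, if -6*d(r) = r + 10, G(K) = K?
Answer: 470/3 ≈ 156.67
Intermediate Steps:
d(r) = -5/3 - r/6 (d(r) = -(r + 10)/6 = -(10 + r)/6 = -5/3 - r/6)
o(O, Q) = 8 (o(O, Q) = 5 - 1*(-3) = 5 + 3 = 8)
u = -8 (u = -1*8 = -8)
-52*d(9) + u = -52*(-5/3 - 1/6*9) - 8 = -52*(-5/3 - 3/2) - 8 = -52*(-19/6) - 8 = 494/3 - 8 = 470/3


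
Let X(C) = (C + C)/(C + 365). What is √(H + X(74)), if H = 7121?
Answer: 3*√152492357/439 ≈ 84.388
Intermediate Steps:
X(C) = 2*C/(365 + C) (X(C) = (2*C)/(365 + C) = 2*C/(365 + C))
√(H + X(74)) = √(7121 + 2*74/(365 + 74)) = √(7121 + 2*74/439) = √(7121 + 2*74*(1/439)) = √(7121 + 148/439) = √(3126267/439) = 3*√152492357/439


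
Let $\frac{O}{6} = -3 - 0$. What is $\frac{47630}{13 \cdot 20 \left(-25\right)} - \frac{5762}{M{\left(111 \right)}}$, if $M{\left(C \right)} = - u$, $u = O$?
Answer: $- \frac{1915517}{5850} \approx -327.44$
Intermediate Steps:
$O = -18$ ($O = 6 \left(-3 - 0\right) = 6 \left(-3 + 0\right) = 6 \left(-3\right) = -18$)
$u = -18$
$M{\left(C \right)} = 18$ ($M{\left(C \right)} = \left(-1\right) \left(-18\right) = 18$)
$\frac{47630}{13 \cdot 20 \left(-25\right)} - \frac{5762}{M{\left(111 \right)}} = \frac{47630}{13 \cdot 20 \left(-25\right)} - \frac{5762}{18} = \frac{47630}{260 \left(-25\right)} - \frac{2881}{9} = \frac{47630}{-6500} - \frac{2881}{9} = 47630 \left(- \frac{1}{6500}\right) - \frac{2881}{9} = - \frac{4763}{650} - \frac{2881}{9} = - \frac{1915517}{5850}$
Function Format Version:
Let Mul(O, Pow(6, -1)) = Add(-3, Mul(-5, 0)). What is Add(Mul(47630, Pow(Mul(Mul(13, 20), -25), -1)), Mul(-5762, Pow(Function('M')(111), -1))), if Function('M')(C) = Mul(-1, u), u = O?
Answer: Rational(-1915517, 5850) ≈ -327.44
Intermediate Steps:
O = -18 (O = Mul(6, Add(-3, Mul(-5, 0))) = Mul(6, Add(-3, 0)) = Mul(6, -3) = -18)
u = -18
Function('M')(C) = 18 (Function('M')(C) = Mul(-1, -18) = 18)
Add(Mul(47630, Pow(Mul(Mul(13, 20), -25), -1)), Mul(-5762, Pow(Function('M')(111), -1))) = Add(Mul(47630, Pow(Mul(Mul(13, 20), -25), -1)), Mul(-5762, Pow(18, -1))) = Add(Mul(47630, Pow(Mul(260, -25), -1)), Mul(-5762, Rational(1, 18))) = Add(Mul(47630, Pow(-6500, -1)), Rational(-2881, 9)) = Add(Mul(47630, Rational(-1, 6500)), Rational(-2881, 9)) = Add(Rational(-4763, 650), Rational(-2881, 9)) = Rational(-1915517, 5850)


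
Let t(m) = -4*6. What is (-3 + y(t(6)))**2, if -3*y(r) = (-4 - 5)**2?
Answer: 900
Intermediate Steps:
t(m) = -24
y(r) = -27 (y(r) = -(-4 - 5)**2/3 = -1/3*(-9)**2 = -1/3*81 = -27)
(-3 + y(t(6)))**2 = (-3 - 27)**2 = (-30)**2 = 900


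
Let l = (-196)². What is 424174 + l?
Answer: 462590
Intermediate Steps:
l = 38416
424174 + l = 424174 + 38416 = 462590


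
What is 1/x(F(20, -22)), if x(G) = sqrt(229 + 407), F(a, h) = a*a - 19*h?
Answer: sqrt(159)/318 ≈ 0.039653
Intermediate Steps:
F(a, h) = a**2 - 19*h
x(G) = 2*sqrt(159) (x(G) = sqrt(636) = 2*sqrt(159))
1/x(F(20, -22)) = 1/(2*sqrt(159)) = sqrt(159)/318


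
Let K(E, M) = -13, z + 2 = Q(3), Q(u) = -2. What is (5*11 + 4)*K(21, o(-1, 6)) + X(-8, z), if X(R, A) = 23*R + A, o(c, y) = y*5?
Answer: -955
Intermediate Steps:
z = -4 (z = -2 - 2 = -4)
o(c, y) = 5*y
X(R, A) = A + 23*R
(5*11 + 4)*K(21, o(-1, 6)) + X(-8, z) = (5*11 + 4)*(-13) + (-4 + 23*(-8)) = (55 + 4)*(-13) + (-4 - 184) = 59*(-13) - 188 = -767 - 188 = -955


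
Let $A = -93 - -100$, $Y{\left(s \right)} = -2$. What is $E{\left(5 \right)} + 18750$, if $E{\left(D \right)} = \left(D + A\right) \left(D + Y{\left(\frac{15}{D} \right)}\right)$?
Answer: $18786$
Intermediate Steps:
$A = 7$ ($A = -93 + 100 = 7$)
$E{\left(D \right)} = \left(-2 + D\right) \left(7 + D\right)$ ($E{\left(D \right)} = \left(D + 7\right) \left(D - 2\right) = \left(7 + D\right) \left(-2 + D\right) = \left(-2 + D\right) \left(7 + D\right)$)
$E{\left(5 \right)} + 18750 = \left(-14 + 5^{2} + 5 \cdot 5\right) + 18750 = \left(-14 + 25 + 25\right) + 18750 = 36 + 18750 = 18786$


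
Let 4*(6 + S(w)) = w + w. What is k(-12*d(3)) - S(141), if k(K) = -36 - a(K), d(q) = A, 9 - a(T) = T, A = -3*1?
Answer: -147/2 ≈ -73.500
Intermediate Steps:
A = -3
a(T) = 9 - T
d(q) = -3
S(w) = -6 + w/2 (S(w) = -6 + (w + w)/4 = -6 + (2*w)/4 = -6 + w/2)
k(K) = -45 + K (k(K) = -36 - (9 - K) = -36 + (-9 + K) = -45 + K)
k(-12*d(3)) - S(141) = (-45 - 12*(-3)) - (-6 + (1/2)*141) = (-45 + 36) - (-6 + 141/2) = -9 - 1*129/2 = -9 - 129/2 = -147/2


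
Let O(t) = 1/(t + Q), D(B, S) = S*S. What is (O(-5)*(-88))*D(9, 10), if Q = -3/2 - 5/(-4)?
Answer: 35200/21 ≈ 1676.2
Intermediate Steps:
D(B, S) = S²
Q = -¼ (Q = -3*½ - 5*(-¼) = -3/2 + 5/4 = -¼ ≈ -0.25000)
O(t) = 1/(-¼ + t) (O(t) = 1/(t - ¼) = 1/(-¼ + t))
(O(-5)*(-88))*D(9, 10) = ((4/(-1 + 4*(-5)))*(-88))*10² = ((4/(-1 - 20))*(-88))*100 = ((4/(-21))*(-88))*100 = ((4*(-1/21))*(-88))*100 = -4/21*(-88)*100 = (352/21)*100 = 35200/21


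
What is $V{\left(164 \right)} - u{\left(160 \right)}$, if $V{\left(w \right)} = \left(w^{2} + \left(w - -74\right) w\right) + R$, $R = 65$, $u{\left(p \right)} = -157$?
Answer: $66150$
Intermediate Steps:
$V{\left(w \right)} = 65 + w^{2} + w \left(74 + w\right)$ ($V{\left(w \right)} = \left(w^{2} + \left(w - -74\right) w\right) + 65 = \left(w^{2} + \left(w + 74\right) w\right) + 65 = \left(w^{2} + \left(74 + w\right) w\right) + 65 = \left(w^{2} + w \left(74 + w\right)\right) + 65 = 65 + w^{2} + w \left(74 + w\right)$)
$V{\left(164 \right)} - u{\left(160 \right)} = \left(65 + 2 \cdot 164^{2} + 74 \cdot 164\right) - -157 = \left(65 + 2 \cdot 26896 + 12136\right) + 157 = \left(65 + 53792 + 12136\right) + 157 = 65993 + 157 = 66150$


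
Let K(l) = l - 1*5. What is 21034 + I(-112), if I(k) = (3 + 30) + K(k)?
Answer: 20950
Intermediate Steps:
K(l) = -5 + l (K(l) = l - 5 = -5 + l)
I(k) = 28 + k (I(k) = (3 + 30) + (-5 + k) = 33 + (-5 + k) = 28 + k)
21034 + I(-112) = 21034 + (28 - 112) = 21034 - 84 = 20950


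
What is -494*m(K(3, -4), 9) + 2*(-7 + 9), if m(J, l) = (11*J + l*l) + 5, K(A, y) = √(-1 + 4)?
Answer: -42480 - 5434*√3 ≈ -51892.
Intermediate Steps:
K(A, y) = √3
m(J, l) = 5 + l² + 11*J (m(J, l) = (11*J + l²) + 5 = (l² + 11*J) + 5 = 5 + l² + 11*J)
-494*m(K(3, -4), 9) + 2*(-7 + 9) = -494*(5 + 9² + 11*√3) + 2*(-7 + 9) = -494*(5 + 81 + 11*√3) + 2*2 = -494*(86 + 11*√3) + 4 = (-42484 - 5434*√3) + 4 = -42480 - 5434*√3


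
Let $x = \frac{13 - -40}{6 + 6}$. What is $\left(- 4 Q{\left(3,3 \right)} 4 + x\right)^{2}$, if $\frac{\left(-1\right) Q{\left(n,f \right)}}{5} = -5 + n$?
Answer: $\frac{3485689}{144} \approx 24206.0$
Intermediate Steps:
$Q{\left(n,f \right)} = 25 - 5 n$ ($Q{\left(n,f \right)} = - 5 \left(-5 + n\right) = 25 - 5 n$)
$x = \frac{53}{12}$ ($x = \frac{13 + 40}{12} = 53 \cdot \frac{1}{12} = \frac{53}{12} \approx 4.4167$)
$\left(- 4 Q{\left(3,3 \right)} 4 + x\right)^{2} = \left(- 4 \left(25 - 15\right) 4 + \frac{53}{12}\right)^{2} = \left(\left(-4\right) 10 \cdot 4 + \frac{53}{12}\right)^{2} = \left(\left(-40\right) 4 + \frac{53}{12}\right)^{2} = \left(-160 + \frac{53}{12}\right)^{2} = \left(- \frac{1867}{12}\right)^{2} = \frac{3485689}{144}$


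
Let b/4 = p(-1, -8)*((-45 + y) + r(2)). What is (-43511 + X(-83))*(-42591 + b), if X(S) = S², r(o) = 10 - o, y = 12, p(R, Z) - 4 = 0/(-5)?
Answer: 1574416402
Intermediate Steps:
p(R, Z) = 4 (p(R, Z) = 4 + 0/(-5) = 4 + 0*(-⅕) = 4 + 0 = 4)
b = -400 (b = 4*(4*((-45 + 12) + (10 - 1*2))) = 4*(4*(-33 + (10 - 2))) = 4*(4*(-33 + 8)) = 4*(4*(-25)) = 4*(-100) = -400)
(-43511 + X(-83))*(-42591 + b) = (-43511 + (-83)²)*(-42591 - 400) = (-43511 + 6889)*(-42991) = -36622*(-42991) = 1574416402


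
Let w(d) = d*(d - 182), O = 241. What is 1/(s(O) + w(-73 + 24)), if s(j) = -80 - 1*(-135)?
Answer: 1/11374 ≈ 8.7920e-5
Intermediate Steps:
w(d) = d*(-182 + d)
s(j) = 55 (s(j) = -80 + 135 = 55)
1/(s(O) + w(-73 + 24)) = 1/(55 + (-73 + 24)*(-182 + (-73 + 24))) = 1/(55 - 49*(-182 - 49)) = 1/(55 - 49*(-231)) = 1/(55 + 11319) = 1/11374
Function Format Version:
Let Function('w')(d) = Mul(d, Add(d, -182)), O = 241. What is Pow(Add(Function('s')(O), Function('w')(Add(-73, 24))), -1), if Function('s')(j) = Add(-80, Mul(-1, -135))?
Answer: Rational(1, 11374) ≈ 8.7920e-5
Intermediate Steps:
Function('w')(d) = Mul(d, Add(-182, d))
Function('s')(j) = 55 (Function('s')(j) = Add(-80, 135) = 55)
Pow(Add(Function('s')(O), Function('w')(Add(-73, 24))), -1) = Pow(Add(55, Mul(Add(-73, 24), Add(-182, Add(-73, 24)))), -1) = Pow(Add(55, Mul(-49, Add(-182, -49))), -1) = Pow(Add(55, Mul(-49, -231)), -1) = Pow(Add(55, 11319), -1) = Pow(11374, -1) = Rational(1, 11374)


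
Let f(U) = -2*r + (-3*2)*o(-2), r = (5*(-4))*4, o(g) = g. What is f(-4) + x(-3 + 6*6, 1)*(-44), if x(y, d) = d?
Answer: 128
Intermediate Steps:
r = -80 (r = -20*4 = -80)
f(U) = 172 (f(U) = -2*(-80) - 3*2*(-2) = 160 - 6*(-2) = 160 + 12 = 172)
f(-4) + x(-3 + 6*6, 1)*(-44) = 172 + 1*(-44) = 172 - 44 = 128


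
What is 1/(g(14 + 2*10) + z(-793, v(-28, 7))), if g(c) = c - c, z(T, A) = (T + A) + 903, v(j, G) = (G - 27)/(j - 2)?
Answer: 3/332 ≈ 0.0090361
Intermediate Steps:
v(j, G) = (-27 + G)/(-2 + j)
z(T, A) = 903 + A + T (z(T, A) = (A + T) + 903 = 903 + A + T)
g(c) = 0
1/(g(14 + 2*10) + z(-793, v(-28, 7))) = 1/(0 + (903 + (-27 + 7)/(-2 - 28) - 793)) = 1/(0 + (903 - 20/(-30) - 793)) = 1/(0 + (903 - 1/30*(-20) - 793)) = 1/(0 + (903 + ⅔ - 793)) = 1/(0 + 332/3) = 1/(332/3) = 3/332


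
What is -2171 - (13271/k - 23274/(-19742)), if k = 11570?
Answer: -248210055501/114207470 ≈ -2173.3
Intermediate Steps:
-2171 - (13271/k - 23274/(-19742)) = -2171 - (13271/11570 - 23274/(-19742)) = -2171 - (13271*(1/11570) - 23274*(-1/19742)) = -2171 - (13271/11570 + 11637/9871) = -2171 - 1*265638131/114207470 = -2171 - 265638131/114207470 = -248210055501/114207470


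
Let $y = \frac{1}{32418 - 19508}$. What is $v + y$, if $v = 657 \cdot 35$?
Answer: $\frac{296865451}{12910} \approx 22995.0$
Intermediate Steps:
$v = 22995$
$y = \frac{1}{12910} \approx 7.7459 \cdot 10^{-5}$
$v + y = 22995 + \frac{1}{12910} = \frac{296865451}{12910}$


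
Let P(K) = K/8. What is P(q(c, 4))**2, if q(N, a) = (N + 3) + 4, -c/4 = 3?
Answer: 25/64 ≈ 0.39063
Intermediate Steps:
c = -12 (c = -4*3 = -12)
q(N, a) = 7 + N (q(N, a) = (3 + N) + 4 = 7 + N)
P(K) = K/8 (P(K) = K*(1/8) = K/8)
P(q(c, 4))**2 = ((7 - 12)/8)**2 = ((1/8)*(-5))**2 = (-5/8)**2 = 25/64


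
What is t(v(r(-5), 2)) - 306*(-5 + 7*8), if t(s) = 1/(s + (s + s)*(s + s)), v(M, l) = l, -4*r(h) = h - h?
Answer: -280907/18 ≈ -15606.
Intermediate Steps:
r(h) = 0 (r(h) = -(h - h)/4 = -1/4*0 = 0)
t(s) = 1/(s + 4*s**2) (t(s) = 1/(s + (2*s)*(2*s)) = 1/(s + 4*s**2))
t(v(r(-5), 2)) - 306*(-5 + 7*8) = 1/(2*(1 + 4*2)) - 306*(-5 + 7*8) = 1/(2*(1 + 8)) - 306*(-5 + 56) = (1/2)/9 - 306*51 = (1/2)*(1/9) - 15606 = 1/18 - 15606 = -280907/18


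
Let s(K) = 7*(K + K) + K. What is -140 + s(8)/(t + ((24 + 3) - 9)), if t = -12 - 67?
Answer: -8660/61 ≈ -141.97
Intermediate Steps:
s(K) = 15*K (s(K) = 7*(2*K) + K = 14*K + K = 15*K)
t = -79
-140 + s(8)/(t + ((24 + 3) - 9)) = -140 + (15*8)/(-79 + ((24 + 3) - 9)) = -140 + 120/(-79 + (27 - 9)) = -140 + 120/(-79 + 18) = -140 + 120/(-61) = -140 - 1/61*120 = -140 - 120/61 = -8660/61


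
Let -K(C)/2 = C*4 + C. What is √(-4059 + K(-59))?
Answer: I*√3469 ≈ 58.898*I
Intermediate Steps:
K(C) = -10*C (K(C) = -2*(C*4 + C) = -2*(4*C + C) = -10*C)
√(-4059 + K(-59)) = √(-4059 - 10*(-59)) = √(-4059 + 590) = √(-3469) = I*√3469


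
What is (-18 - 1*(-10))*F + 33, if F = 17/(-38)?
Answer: 695/19 ≈ 36.579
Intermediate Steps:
F = -17/38 (F = 17*(-1/38) = -17/38 ≈ -0.44737)
(-18 - 1*(-10))*F + 33 = (-18 - 1*(-10))*(-17/38) + 33 = (-18 + 10)*(-17/38) + 33 = -8*(-17/38) + 33 = 68/19 + 33 = 695/19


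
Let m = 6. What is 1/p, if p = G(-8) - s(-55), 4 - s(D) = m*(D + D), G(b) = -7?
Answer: -1/671 ≈ -0.0014903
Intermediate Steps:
s(D) = 4 - 12*D (s(D) = 4 - 6*(D + D) = 4 - 6*2*D = 4 - 12*D)
p = -671 (p = -7 - (4 - 12*(-55)) = -7 - (4 + 660) = -7 - 1*664 = -7 - 664 = -671)
1/p = 1/(-671) = -1/671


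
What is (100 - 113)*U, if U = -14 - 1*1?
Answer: 195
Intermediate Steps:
U = -15 (U = -14 - 1 = -15)
(100 - 113)*U = (100 - 113)*(-15) = -13*(-15) = 195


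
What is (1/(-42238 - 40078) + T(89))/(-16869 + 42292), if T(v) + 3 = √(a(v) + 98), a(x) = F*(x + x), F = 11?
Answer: -246949/2092719668 + 2*√514/25423 ≈ 0.0016655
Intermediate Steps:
a(x) = 22*x (a(x) = 11*(x + x) = 11*(2*x) = 22*x)
T(v) = -3 + √(98 + 22*v) (T(v) = -3 + √(22*v + 98) = -3 + √(98 + 22*v))
(1/(-42238 - 40078) + T(89))/(-16869 + 42292) = (1/(-42238 - 40078) + (-3 + √(98 + 22*89)))/(-16869 + 42292) = (1/(-82316) + (-3 + √(98 + 1958)))/25423 = (-1/82316 + (-3 + √2056))*(1/25423) = (-1/82316 + (-3 + 2*√514))*(1/25423) = (-246949/82316 + 2*√514)*(1/25423) = -246949/2092719668 + 2*√514/25423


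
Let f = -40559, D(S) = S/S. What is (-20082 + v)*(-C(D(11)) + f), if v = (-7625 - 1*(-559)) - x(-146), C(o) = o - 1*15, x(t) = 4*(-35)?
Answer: 1095039360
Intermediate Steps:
D(S) = 1
x(t) = -140
C(o) = -15 + o (C(o) = o - 15 = -15 + o)
v = -6926 (v = (-7625 - 1*(-559)) - 1*(-140) = (-7625 + 559) + 140 = -7066 + 140 = -6926)
(-20082 + v)*(-C(D(11)) + f) = (-20082 - 6926)*(-(-15 + 1) - 40559) = -27008*(-1*(-14) - 40559) = -27008*(14 - 40559) = -27008*(-40545) = 1095039360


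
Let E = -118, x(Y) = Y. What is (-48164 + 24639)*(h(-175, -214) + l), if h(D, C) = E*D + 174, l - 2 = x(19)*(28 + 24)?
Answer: -513174350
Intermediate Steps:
l = 990 (l = 2 + 19*(28 + 24) = 2 + 19*52 = 2 + 988 = 990)
h(D, C) = 174 - 118*D (h(D, C) = -118*D + 174 = 174 - 118*D)
(-48164 + 24639)*(h(-175, -214) + l) = (-48164 + 24639)*((174 - 118*(-175)) + 990) = -23525*((174 + 20650) + 990) = -23525*(20824 + 990) = -23525*21814 = -513174350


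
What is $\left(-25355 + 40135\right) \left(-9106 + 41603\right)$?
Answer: $480305660$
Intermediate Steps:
$\left(-25355 + 40135\right) \left(-9106 + 41603\right) = 14780 \cdot 32497 = 480305660$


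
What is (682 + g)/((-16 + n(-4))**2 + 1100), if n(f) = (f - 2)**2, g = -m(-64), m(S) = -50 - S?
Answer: 167/375 ≈ 0.44533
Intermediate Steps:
g = -14 (g = -(-50 - 1*(-64)) = -(-50 + 64) = -1*14 = -14)
n(f) = (-2 + f)**2
(682 + g)/((-16 + n(-4))**2 + 1100) = (682 - 14)/((-16 + (-2 - 4)**2)**2 + 1100) = 668/((-16 + (-6)**2)**2 + 1100) = 668/((-16 + 36)**2 + 1100) = 668/(20**2 + 1100) = 668/(400 + 1100) = 668/1500 = 668*(1/1500) = 167/375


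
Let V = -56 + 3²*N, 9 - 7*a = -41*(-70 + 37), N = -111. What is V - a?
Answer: -863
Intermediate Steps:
a = -192 (a = 9/7 - (-41)*(-70 + 37)/7 = 9/7 - (-41)*(-33)/7 = 9/7 - ⅐*1353 = 9/7 - 1353/7 = -192)
V = -1055 (V = -56 + 3²*(-111) = -56 + 9*(-111) = -56 - 999 = -1055)
V - a = -1055 - 1*(-192) = -1055 + 192 = -863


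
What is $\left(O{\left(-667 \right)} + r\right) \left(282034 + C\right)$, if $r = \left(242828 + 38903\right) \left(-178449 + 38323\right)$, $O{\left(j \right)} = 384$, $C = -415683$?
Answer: $5276173533707578$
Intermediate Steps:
$r = -39477838106$ ($r = 281731 \left(-140126\right) = -39477838106$)
$\left(O{\left(-667 \right)} + r\right) \left(282034 + C\right) = \left(384 - 39477838106\right) \left(282034 - 415683\right) = \left(-39477837722\right) \left(-133649\right) = 5276173533707578$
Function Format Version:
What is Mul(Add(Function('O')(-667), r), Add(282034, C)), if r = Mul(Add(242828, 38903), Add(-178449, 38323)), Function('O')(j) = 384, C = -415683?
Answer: 5276173533707578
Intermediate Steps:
r = -39477838106 (r = Mul(281731, -140126) = -39477838106)
Mul(Add(Function('O')(-667), r), Add(282034, C)) = Mul(Add(384, -39477838106), Add(282034, -415683)) = Mul(-39477837722, -133649) = 5276173533707578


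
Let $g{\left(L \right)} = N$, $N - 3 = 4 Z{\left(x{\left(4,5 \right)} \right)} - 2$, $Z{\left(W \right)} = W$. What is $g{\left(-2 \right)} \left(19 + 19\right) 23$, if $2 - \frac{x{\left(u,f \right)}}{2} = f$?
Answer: $-20102$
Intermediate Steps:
$x{\left(u,f \right)} = 4 - 2 f$
$N = -23$ ($N = 3 + \left(4 \left(4 - 10\right) - 2\right) = 3 + \left(4 \left(-6\right) - 2\right) = 3 - 26 = -23$)
$g{\left(L \right)} = -23$
$g{\left(-2 \right)} \left(19 + 19\right) 23 = - 23 \left(19 + 19\right) 23 = \left(-23\right) 38 \cdot 23 = \left(-874\right) 23 = -20102$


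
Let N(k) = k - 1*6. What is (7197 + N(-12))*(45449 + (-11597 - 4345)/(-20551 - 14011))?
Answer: 5638473753060/17281 ≈ 3.2628e+8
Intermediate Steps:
N(k) = -6 + k (N(k) = k - 6 = -6 + k)
(7197 + N(-12))*(45449 + (-11597 - 4345)/(-20551 - 14011)) = (7197 + (-6 - 12))*(45449 + (-11597 - 4345)/(-20551 - 14011)) = (7197 - 18)*(45449 - 15942/(-34562)) = 7179*(45449 - 15942*(-1/34562)) = 7179*(45449 + 7971/17281) = 7179*(785412140/17281) = 5638473753060/17281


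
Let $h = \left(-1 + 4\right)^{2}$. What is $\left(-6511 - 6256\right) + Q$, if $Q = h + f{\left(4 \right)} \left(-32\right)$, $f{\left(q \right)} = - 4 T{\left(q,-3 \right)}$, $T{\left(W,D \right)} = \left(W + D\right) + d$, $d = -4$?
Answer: $-13142$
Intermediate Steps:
$h = 9$ ($h = 3^{2} = 9$)
$T{\left(W,D \right)} = -4 + D + W$ ($T{\left(W,D \right)} = \left(W + D\right) - 4 = \left(D + W\right) - 4 = -4 + D + W$)
$f{\left(q \right)} = 28 - 4 q$ ($f{\left(q \right)} = - 4 \left(-4 - 3 + q\right) = - 4 \left(-7 + q\right) = 28 - 4 q$)
$Q = -375$ ($Q = 9 + \left(28 - 16\right) \left(-32\right) = 9 + 12 \left(-32\right) = 9 - 384 = -375$)
$\left(-6511 - 6256\right) + Q = \left(-6511 - 6256\right) - 375 = -12767 - 375 = -13142$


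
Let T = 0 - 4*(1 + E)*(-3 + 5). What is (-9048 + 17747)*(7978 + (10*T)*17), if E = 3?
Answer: 22078062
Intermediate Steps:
T = -32 (T = 0 - 4*(1 + 3)*(-3 + 5) = 0 - 16*2 = 0 - 4*8 = 0 - 32 = -32)
(-9048 + 17747)*(7978 + (10*T)*17) = (-9048 + 17747)*(7978 + (10*(-32))*17) = 8699*(7978 - 320*17) = 8699*(7978 - 5440) = 8699*2538 = 22078062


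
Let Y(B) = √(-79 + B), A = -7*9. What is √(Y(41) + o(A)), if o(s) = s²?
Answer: √(3969 + I*√38) ≈ 63.0 + 0.0489*I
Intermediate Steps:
A = -63
√(Y(41) + o(A)) = √(√(-79 + 41) + (-63)²) = √(√(-38) + 3969) = √(I*√38 + 3969) = √(3969 + I*√38)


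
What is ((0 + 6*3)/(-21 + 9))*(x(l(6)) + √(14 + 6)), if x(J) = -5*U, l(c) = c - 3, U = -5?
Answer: -75/2 - 3*√5 ≈ -44.208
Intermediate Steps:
l(c) = -3 + c
x(J) = 25 (x(J) = -5*(-5) = 25)
((0 + 6*3)/(-21 + 9))*(x(l(6)) + √(14 + 6)) = ((0 + 6*3)/(-21 + 9))*(25 + √(14 + 6)) = ((0 + 18)/(-12))*(25 + √20) = (18*(-1/12))*(25 + 2*√5) = -3*(25 + 2*√5)/2 = -75/2 - 3*√5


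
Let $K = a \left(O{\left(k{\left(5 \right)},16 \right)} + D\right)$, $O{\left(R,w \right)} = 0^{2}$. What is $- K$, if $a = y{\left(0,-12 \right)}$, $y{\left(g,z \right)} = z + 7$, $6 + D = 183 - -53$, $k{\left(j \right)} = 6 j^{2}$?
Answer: $1150$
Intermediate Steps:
$D = 230$ ($D = -6 + \left(183 - -53\right) = -6 + \left(183 + 53\right) = -6 + 236 = 230$)
$O{\left(R,w \right)} = 0$
$y{\left(g,z \right)} = 7 + z$
$a = -5$ ($a = 7 - 12 = -5$)
$K = -1150$ ($K = - 5 \left(0 + 230\right) = \left(-5\right) 230 = -1150$)
$- K = \left(-1\right) \left(-1150\right) = 1150$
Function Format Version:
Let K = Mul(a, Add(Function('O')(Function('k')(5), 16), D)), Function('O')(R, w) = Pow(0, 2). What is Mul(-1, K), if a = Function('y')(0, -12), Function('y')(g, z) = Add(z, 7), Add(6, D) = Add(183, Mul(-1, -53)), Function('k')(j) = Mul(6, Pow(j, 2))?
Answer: 1150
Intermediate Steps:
D = 230 (D = Add(-6, Add(183, Mul(-1, -53))) = Add(-6, Add(183, 53)) = Add(-6, 236) = 230)
Function('O')(R, w) = 0
Function('y')(g, z) = Add(7, z)
a = -5 (a = Add(7, -12) = -5)
K = -1150 (K = Mul(-5, Add(0, 230)) = Mul(-5, 230) = -1150)
Mul(-1, K) = Mul(-1, -1150) = 1150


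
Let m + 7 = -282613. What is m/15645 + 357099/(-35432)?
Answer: -3120121139/110866728 ≈ -28.143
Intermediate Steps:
m = -282620 (m = -7 - 282613 = -282620)
m/15645 + 357099/(-35432) = -282620/15645 + 357099/(-35432) = -282620*1/15645 + 357099*(-1/35432) = -56524/3129 - 357099/35432 = -3120121139/110866728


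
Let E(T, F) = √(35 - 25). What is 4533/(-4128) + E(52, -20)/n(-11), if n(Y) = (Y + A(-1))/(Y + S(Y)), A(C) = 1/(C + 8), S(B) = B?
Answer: -1511/1376 + 77*√10/38 ≈ 5.3097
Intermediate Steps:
A(C) = 1/(8 + C)
E(T, F) = √10
n(Y) = (⅐ + Y)/(2*Y) (n(Y) = (Y + 1/(8 - 1))/(Y + Y) = (Y + 1/7)/((2*Y)) = (Y + ⅐)*(1/(2*Y)) = (⅐ + Y)*(1/(2*Y)) = (⅐ + Y)/(2*Y))
4533/(-4128) + E(52, -20)/n(-11) = 4533/(-4128) + √10/(((1/14)*(1 + 7*(-11))/(-11))) = 4533*(-1/4128) + √10/(((1/14)*(-1/11)*(1 - 77))) = -1511/1376 + √10/(((1/14)*(-1/11)*(-76))) = -1511/1376 + √10/(38/77) = -1511/1376 + √10*(77/38) = -1511/1376 + 77*√10/38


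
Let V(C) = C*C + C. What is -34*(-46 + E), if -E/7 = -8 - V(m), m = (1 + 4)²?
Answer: -155040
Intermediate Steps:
m = 25 (m = 5² = 25)
V(C) = C + C² (V(C) = C² + C = C + C²)
E = 4606 (E = -7*(-8 - 25*(1 + 25)) = -7*(-8 - 25*26) = -7*(-8 - 1*650) = -7*(-8 - 650) = -7*(-658) = 4606)
-34*(-46 + E) = -34*(-46 + 4606) = -34*4560 = -155040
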